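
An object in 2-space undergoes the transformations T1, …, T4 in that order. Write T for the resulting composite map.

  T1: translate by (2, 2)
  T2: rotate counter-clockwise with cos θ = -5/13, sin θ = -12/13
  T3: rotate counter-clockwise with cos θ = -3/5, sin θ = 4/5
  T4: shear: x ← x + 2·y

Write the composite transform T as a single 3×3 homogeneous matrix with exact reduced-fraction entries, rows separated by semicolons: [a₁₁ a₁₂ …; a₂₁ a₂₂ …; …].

T = [19/13 22/13 82/13; 16/65 63/65 158/65; 0 0 1]

T1 = [1 0 2; 0 1 2; 0 0 1]
T2·T1 = [-5/13 12/13 14/13; -12/13 -5/13 -34/13; 0 0 1]
T3·…·T1 = [63/65 -16/65 94/65; 16/65 63/65 158/65; 0 0 1]
T4·…·T1 = [19/13 22/13 82/13; 16/65 63/65 158/65; 0 0 1]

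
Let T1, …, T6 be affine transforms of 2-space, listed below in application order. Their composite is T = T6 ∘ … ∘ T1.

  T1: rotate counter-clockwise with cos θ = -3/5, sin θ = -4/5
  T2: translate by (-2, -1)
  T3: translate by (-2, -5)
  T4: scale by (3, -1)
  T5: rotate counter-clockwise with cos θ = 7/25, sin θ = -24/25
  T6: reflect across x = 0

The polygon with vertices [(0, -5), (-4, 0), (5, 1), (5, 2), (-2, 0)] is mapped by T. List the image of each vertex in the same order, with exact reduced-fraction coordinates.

image vertices: (96/25, 597/25), (-168/125, 674/125), (-621/125, 2603/125), (-777/125, 2336/125), (-234/125, 1162/125)

T1 rotate counter-clockwise with cos θ = -3/5, sin θ = -4/5: (0, -5) → (-4, 3); (-4, 0) → (12/5, 16/5); (5, 1) → (-11/5, -23/5); (5, 2) → (-7/5, -26/5); (-2, 0) → (6/5, 8/5)
T2 translate by (-2, -1): (-4, 3) → (-6, 2); (12/5, 16/5) → (2/5, 11/5); (-11/5, -23/5) → (-21/5, -28/5); (-7/5, -26/5) → (-17/5, -31/5); (6/5, 8/5) → (-4/5, 3/5)
T3 translate by (-2, -5): (-6, 2) → (-8, -3); (2/5, 11/5) → (-8/5, -14/5); (-21/5, -28/5) → (-31/5, -53/5); (-17/5, -31/5) → (-27/5, -56/5); (-4/5, 3/5) → (-14/5, -22/5)
T4 scale by (3, -1): (-8, -3) → (-24, 3); (-8/5, -14/5) → (-24/5, 14/5); (-31/5, -53/5) → (-93/5, 53/5); (-27/5, -56/5) → (-81/5, 56/5); (-14/5, -22/5) → (-42/5, 22/5)
T5 rotate counter-clockwise with cos θ = 7/25, sin θ = -24/25: (-24, 3) → (-96/25, 597/25); (-24/5, 14/5) → (168/125, 674/125); (-93/5, 53/5) → (621/125, 2603/125); (-81/5, 56/5) → (777/125, 2336/125); (-42/5, 22/5) → (234/125, 1162/125)
T6 reflect across x = 0: (-96/25, 597/25) → (96/25, 597/25); (168/125, 674/125) → (-168/125, 674/125); (621/125, 2603/125) → (-621/125, 2603/125); (777/125, 2336/125) → (-777/125, 2336/125); (234/125, 1162/125) → (-234/125, 1162/125)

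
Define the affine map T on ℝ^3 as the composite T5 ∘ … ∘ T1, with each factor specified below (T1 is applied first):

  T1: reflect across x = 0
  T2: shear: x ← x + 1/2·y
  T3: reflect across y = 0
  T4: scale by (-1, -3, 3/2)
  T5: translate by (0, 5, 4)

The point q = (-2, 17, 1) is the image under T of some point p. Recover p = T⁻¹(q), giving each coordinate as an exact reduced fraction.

T1 = [-1 0 0 0; 0 1 0 0; 0 0 1 0; 0 0 0 1]
T2·T1 = [-1 1/2 0 0; 0 1 0 0; 0 0 1 0; 0 0 0 1]
T3·…·T1 = [-1 1/2 0 0; 0 -1 0 0; 0 0 1 0; 0 0 0 1]
T4·…·T1 = [1 -1/2 0 0; 0 3 0 0; 0 0 3/2 0; 0 0 0 1]
T5·…·T1 = [1 -1/2 0 0; 0 3 0 5; 0 0 3/2 4; 0 0 0 1]
det M = 9/2; M⁻¹ = [1 1/6 0 -5/6; 0 1/3 0 -5/3; 0 0 2/3 -8/3; 0 0 0 1]
M⁻¹ · (-2, 17, 1)ᵀ = (0, 4, -2)ᵀ

p = (0, 4, -2)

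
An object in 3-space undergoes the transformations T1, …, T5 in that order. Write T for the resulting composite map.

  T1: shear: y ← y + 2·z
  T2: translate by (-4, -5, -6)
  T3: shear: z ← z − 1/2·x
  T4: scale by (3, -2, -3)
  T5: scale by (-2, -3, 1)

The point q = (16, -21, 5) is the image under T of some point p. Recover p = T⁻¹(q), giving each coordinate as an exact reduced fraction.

T1 = [1 0 0 0; 0 1 2 0; 0 0 1 0; 0 0 0 1]
T2·T1 = [1 0 0 -4; 0 1 2 -5; 0 0 1 -6; 0 0 0 1]
T3·…·T1 = [1 0 0 -4; 0 1 2 -5; -1/2 0 1 -4; 0 0 0 1]
T4·…·T1 = [3 0 0 -12; 0 -2 -4 10; 3/2 0 -3 12; 0 0 0 1]
T5·…·T1 = [-6 0 0 24; 0 6 12 -30; 3/2 0 -3 12; 0 0 0 1]
det M = 108; M⁻¹ = [-1/6 0 0 4; 1/6 1/6 2/3 -7; -1/12 0 -1/3 6; 0 0 0 1]
M⁻¹ · (16, -21, 5)ᵀ = (4/3, -9/2, 3)ᵀ

p = (4/3, -9/2, 3)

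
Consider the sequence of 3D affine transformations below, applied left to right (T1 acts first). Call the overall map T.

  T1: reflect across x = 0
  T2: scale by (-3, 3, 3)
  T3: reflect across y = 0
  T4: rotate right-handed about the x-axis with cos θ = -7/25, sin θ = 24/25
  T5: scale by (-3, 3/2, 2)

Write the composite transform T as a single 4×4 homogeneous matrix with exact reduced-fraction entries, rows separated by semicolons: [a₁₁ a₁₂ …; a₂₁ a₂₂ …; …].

T1 = [-1 0 0 0; 0 1 0 0; 0 0 1 0; 0 0 0 1]
T2·T1 = [3 0 0 0; 0 3 0 0; 0 0 3 0; 0 0 0 1]
T3·…·T1 = [3 0 0 0; 0 -3 0 0; 0 0 3 0; 0 0 0 1]
T4·…·T1 = [3 0 0 0; 0 21/25 -72/25 0; 0 -72/25 -21/25 0; 0 0 0 1]
T5·…·T1 = [-9 0 0 0; 0 63/50 -108/25 0; 0 -144/25 -42/25 0; 0 0 0 1]

T = [-9 0 0 0; 0 63/50 -108/25 0; 0 -144/25 -42/25 0; 0 0 0 1]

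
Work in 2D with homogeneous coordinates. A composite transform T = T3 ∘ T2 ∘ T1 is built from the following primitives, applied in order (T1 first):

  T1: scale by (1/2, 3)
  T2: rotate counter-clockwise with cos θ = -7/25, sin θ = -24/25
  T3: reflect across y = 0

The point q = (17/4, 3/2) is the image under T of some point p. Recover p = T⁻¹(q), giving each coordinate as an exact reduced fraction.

p = (1/2, 3/2)

T1 = [1/2 0 0; 0 3 0; 0 0 1]
T2·T1 = [-7/50 72/25 0; -12/25 -21/25 0; 0 0 1]
T3·…·T1 = [-7/50 72/25 0; 12/25 21/25 0; 0 0 1]
det M = -3/2; M⁻¹ = [-14/25 48/25 0; 8/25 7/75 0; 0 0 1]
M⁻¹ · (17/4, 3/2)ᵀ = (1/2, 3/2)ᵀ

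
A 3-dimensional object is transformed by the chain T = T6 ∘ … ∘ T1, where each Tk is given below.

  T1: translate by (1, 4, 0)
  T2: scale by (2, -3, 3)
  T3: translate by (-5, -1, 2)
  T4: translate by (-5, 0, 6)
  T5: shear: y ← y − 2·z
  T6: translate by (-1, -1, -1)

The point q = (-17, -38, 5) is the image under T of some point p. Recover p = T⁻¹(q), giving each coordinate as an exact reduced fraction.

T1 = [1 0 0 1; 0 1 0 4; 0 0 1 0; 0 0 0 1]
T2·T1 = [2 0 0 2; 0 -3 0 -12; 0 0 3 0; 0 0 0 1]
T3·…·T1 = [2 0 0 -3; 0 -3 0 -13; 0 0 3 2; 0 0 0 1]
T4·…·T1 = [2 0 0 -8; 0 -3 0 -13; 0 0 3 8; 0 0 0 1]
T5·…·T1 = [2 0 0 -8; 0 -3 -6 -29; 0 0 3 8; 0 0 0 1]
T6·…·T1 = [2 0 0 -9; 0 -3 -6 -30; 0 0 3 7; 0 0 0 1]
det M = -18; M⁻¹ = [1/2 0 0 9/2; 0 -1/3 -2/3 -16/3; 0 0 1/3 -7/3; 0 0 0 1]
M⁻¹ · (-17, -38, 5)ᵀ = (-4, 4, -2/3)ᵀ

p = (-4, 4, -2/3)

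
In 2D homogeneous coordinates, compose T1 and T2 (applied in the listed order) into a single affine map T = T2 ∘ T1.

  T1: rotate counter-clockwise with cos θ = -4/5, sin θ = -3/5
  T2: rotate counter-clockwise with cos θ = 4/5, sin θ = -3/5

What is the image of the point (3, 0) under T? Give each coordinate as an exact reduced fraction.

T(p) = (-3, 0)

T1 rotate counter-clockwise with cos θ = -4/5, sin θ = -3/5: (3, 0) → (-12/5, -9/5)
T2 rotate counter-clockwise with cos θ = 4/5, sin θ = -3/5: (-12/5, -9/5) → (-3, 0)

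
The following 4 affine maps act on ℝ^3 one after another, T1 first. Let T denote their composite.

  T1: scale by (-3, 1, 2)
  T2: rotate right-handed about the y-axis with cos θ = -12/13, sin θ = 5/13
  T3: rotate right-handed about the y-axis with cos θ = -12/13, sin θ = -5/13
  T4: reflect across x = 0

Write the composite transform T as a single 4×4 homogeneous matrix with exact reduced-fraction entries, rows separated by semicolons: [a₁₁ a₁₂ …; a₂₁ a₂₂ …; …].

T = [3 0 0 0; 0 1 0 0; 0 0 2 0; 0 0 0 1]

T1 = [-3 0 0 0; 0 1 0 0; 0 0 2 0; 0 0 0 1]
T2·T1 = [36/13 0 10/13 0; 0 1 0 0; 15/13 0 -24/13 0; 0 0 0 1]
T3·…·T1 = [-3 0 0 0; 0 1 0 0; 0 0 2 0; 0 0 0 1]
T4·…·T1 = [3 0 0 0; 0 1 0 0; 0 0 2 0; 0 0 0 1]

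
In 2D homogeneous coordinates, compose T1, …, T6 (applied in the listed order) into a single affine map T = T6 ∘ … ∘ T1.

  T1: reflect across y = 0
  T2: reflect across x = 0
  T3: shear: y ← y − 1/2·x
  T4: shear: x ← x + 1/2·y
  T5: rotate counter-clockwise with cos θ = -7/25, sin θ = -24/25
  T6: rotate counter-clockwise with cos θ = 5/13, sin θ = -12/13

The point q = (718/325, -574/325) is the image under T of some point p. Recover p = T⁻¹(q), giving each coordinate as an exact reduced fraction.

T1 = [1 0 0; 0 -1 0; 0 0 1]
T2·T1 = [-1 0 0; 0 -1 0; 0 0 1]
T3·…·T1 = [-1 0 0; 1/2 -1 0; 0 0 1]
T4·…·T1 = [-3/4 -1/2 0; 1/2 -1 0; 0 0 1]
T5·…·T1 = [69/100 -41/50 0; 29/50 19/25 0; 0 0 1]
T6·…·T1 = [1041/1300 251/650 0; -269/650 341/325 0; 0 0 1]
det M = 1; M⁻¹ = [341/325 -251/650 0; 269/650 1041/1300 0; 0 0 1]
M⁻¹ · (718/325, -574/325)ᵀ = (3, -1/2)ᵀ

p = (3, -1/2)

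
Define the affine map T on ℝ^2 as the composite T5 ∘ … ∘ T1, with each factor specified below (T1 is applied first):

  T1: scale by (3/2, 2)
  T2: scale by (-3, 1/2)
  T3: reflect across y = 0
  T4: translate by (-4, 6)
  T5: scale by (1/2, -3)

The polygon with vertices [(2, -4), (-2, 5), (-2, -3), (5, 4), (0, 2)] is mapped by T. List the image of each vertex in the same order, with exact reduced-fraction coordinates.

T1 scale by (3/2, 2): (2, -4) → (3, -8); (-2, 5) → (-3, 10); (-2, -3) → (-3, -6); (5, 4) → (15/2, 8); (0, 2) → (0, 4)
T2 scale by (-3, 1/2): (3, -8) → (-9, -4); (-3, 10) → (9, 5); (-3, -6) → (9, -3); (15/2, 8) → (-45/2, 4); (0, 4) → (0, 2)
T3 reflect across y = 0: (-9, -4) → (-9, 4); (9, 5) → (9, -5); (9, -3) → (9, 3); (-45/2, 4) → (-45/2, -4); (0, 2) → (0, -2)
T4 translate by (-4, 6): (-9, 4) → (-13, 10); (9, -5) → (5, 1); (9, 3) → (5, 9); (-45/2, -4) → (-53/2, 2); (0, -2) → (-4, 4)
T5 scale by (1/2, -3): (-13, 10) → (-13/2, -30); (5, 1) → (5/2, -3); (5, 9) → (5/2, -27); (-53/2, 2) → (-53/4, -6); (-4, 4) → (-2, -12)

image vertices: (-13/2, -30), (5/2, -3), (5/2, -27), (-53/4, -6), (-2, -12)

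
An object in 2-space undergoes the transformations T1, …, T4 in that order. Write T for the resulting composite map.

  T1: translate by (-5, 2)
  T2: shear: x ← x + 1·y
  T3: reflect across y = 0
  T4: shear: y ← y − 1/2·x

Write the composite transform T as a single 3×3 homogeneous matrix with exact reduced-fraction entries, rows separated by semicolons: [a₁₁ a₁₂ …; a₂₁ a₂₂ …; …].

T = [1 1 -3; -1/2 -3/2 -1/2; 0 0 1]

T1 = [1 0 -5; 0 1 2; 0 0 1]
T2·T1 = [1 1 -3; 0 1 2; 0 0 1]
T3·…·T1 = [1 1 -3; 0 -1 -2; 0 0 1]
T4·…·T1 = [1 1 -3; -1/2 -3/2 -1/2; 0 0 1]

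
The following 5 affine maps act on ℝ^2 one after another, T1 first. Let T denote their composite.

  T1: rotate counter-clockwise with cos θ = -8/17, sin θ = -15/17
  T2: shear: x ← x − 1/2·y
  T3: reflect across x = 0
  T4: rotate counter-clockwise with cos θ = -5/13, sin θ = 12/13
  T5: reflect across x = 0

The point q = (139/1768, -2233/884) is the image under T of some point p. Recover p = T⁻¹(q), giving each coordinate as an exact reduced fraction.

p = (-9/4, 2)

T1 = [-8/17 15/17 0; -15/17 -8/17 0; 0 0 1]
T2·T1 = [-1/34 19/17 0; -15/17 -8/17 0; 0 0 1]
T3·…·T1 = [1/34 -19/17 0; -15/17 -8/17 0; 0 0 1]
T4·…·T1 = [355/442 191/221 0; 81/221 -188/221 0; 0 0 1]
T5·…·T1 = [-355/442 -191/221 0; 81/221 -188/221 0; 0 0 1]
det M = 1; M⁻¹ = [-188/221 191/221 0; -81/221 -355/442 0; 0 0 1]
M⁻¹ · (139/1768, -2233/884)ᵀ = (-9/4, 2)ᵀ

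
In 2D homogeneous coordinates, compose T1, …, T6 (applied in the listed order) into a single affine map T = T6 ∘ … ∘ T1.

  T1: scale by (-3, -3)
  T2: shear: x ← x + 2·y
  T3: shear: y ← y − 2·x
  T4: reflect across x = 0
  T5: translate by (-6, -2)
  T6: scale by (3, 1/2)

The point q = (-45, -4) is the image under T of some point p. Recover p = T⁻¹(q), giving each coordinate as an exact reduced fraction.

T1 = [-3 0 0; 0 -3 0; 0 0 1]
T2·T1 = [-3 -6 0; 0 -3 0; 0 0 1]
T3·…·T1 = [-3 -6 0; 6 9 0; 0 0 1]
T4·…·T1 = [3 6 0; 6 9 0; 0 0 1]
T5·…·T1 = [3 6 -6; 6 9 -2; 0 0 1]
T6·…·T1 = [9 18 -18; 3 9/2 -1; 0 0 1]
det M = -27/2; M⁻¹ = [-1/3 4/3 -14/3; 2/9 -2/3 10/3; 0 0 1]
M⁻¹ · (-45, -4)ᵀ = (5, -4)ᵀ

p = (5, -4)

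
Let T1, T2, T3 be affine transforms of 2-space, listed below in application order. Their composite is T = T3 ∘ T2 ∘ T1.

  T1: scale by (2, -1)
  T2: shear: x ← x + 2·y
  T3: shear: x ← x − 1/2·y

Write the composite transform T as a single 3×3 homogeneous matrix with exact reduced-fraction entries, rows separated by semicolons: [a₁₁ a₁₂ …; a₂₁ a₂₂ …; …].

T1 = [2 0 0; 0 -1 0; 0 0 1]
T2·T1 = [2 -2 0; 0 -1 0; 0 0 1]
T3·…·T1 = [2 -3/2 0; 0 -1 0; 0 0 1]

T = [2 -3/2 0; 0 -1 0; 0 0 1]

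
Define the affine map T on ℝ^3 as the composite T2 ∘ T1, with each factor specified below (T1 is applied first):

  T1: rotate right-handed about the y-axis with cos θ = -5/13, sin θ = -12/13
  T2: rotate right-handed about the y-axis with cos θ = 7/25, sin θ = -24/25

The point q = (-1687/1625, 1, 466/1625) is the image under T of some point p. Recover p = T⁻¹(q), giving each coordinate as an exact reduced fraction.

p = (1, 1, -2/5)

T1 = [-5/13 0 -12/13 0; 0 1 0 0; 12/13 0 -5/13 0; 0 0 0 1]
T2·T1 = [-323/325 0 36/325 0; 0 1 0 0; -36/325 0 -323/325 0; 0 0 0 1]
det M = 1; M⁻¹ = [-323/325 0 -36/325 0; 0 1 0 0; 36/325 0 -323/325 0; 0 0 0 1]
M⁻¹ · (-1687/1625, 1, 466/1625)ᵀ = (1, 1, -2/5)ᵀ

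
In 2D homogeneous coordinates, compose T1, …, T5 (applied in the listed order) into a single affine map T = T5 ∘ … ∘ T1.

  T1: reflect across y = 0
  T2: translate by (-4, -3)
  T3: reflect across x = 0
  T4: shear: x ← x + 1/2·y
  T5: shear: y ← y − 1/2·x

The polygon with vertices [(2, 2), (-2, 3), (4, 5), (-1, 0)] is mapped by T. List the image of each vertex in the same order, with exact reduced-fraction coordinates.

T1 reflect across y = 0: (2, 2) → (2, -2); (-2, 3) → (-2, -3); (4, 5) → (4, -5); (-1, 0) → (-1, 0)
T2 translate by (-4, -3): (2, -2) → (-2, -5); (-2, -3) → (-6, -6); (4, -5) → (0, -8); (-1, 0) → (-5, -3)
T3 reflect across x = 0: (-2, -5) → (2, -5); (-6, -6) → (6, -6); (0, -8) → (0, -8); (-5, -3) → (5, -3)
T4 shear: x ← x + 1/2·y: (2, -5) → (-1/2, -5); (6, -6) → (3, -6); (0, -8) → (-4, -8); (5, -3) → (7/2, -3)
T5 shear: y ← y − 1/2·x: (-1/2, -5) → (-1/2, -19/4); (3, -6) → (3, -15/2); (-4, -8) → (-4, -6); (7/2, -3) → (7/2, -19/4)

image vertices: (-1/2, -19/4), (3, -15/2), (-4, -6), (7/2, -19/4)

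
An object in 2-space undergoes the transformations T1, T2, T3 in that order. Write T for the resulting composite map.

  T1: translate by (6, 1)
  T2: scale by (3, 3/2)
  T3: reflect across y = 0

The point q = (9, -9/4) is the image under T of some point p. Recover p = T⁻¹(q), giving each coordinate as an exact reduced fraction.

p = (-3, 1/2)

T1 = [1 0 6; 0 1 1; 0 0 1]
T2·T1 = [3 0 18; 0 3/2 3/2; 0 0 1]
T3·…·T1 = [3 0 18; 0 -3/2 -3/2; 0 0 1]
det M = -9/2; M⁻¹ = [1/3 0 -6; 0 -2/3 -1; 0 0 1]
M⁻¹ · (9, -9/4)ᵀ = (-3, 1/2)ᵀ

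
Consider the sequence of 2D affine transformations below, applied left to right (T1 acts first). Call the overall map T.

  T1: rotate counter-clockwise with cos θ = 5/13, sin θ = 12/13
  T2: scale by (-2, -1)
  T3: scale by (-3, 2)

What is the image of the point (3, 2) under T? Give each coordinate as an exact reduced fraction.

T1 rotate counter-clockwise with cos θ = 5/13, sin θ = 12/13: (3, 2) → (-9/13, 46/13)
T2 scale by (-2, -1): (-9/13, 46/13) → (18/13, -46/13)
T3 scale by (-3, 2): (18/13, -46/13) → (-54/13, -92/13)

T(p) = (-54/13, -92/13)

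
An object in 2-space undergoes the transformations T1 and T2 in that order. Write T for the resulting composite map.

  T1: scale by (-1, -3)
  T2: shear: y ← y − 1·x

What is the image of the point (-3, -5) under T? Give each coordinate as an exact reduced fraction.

T(p) = (3, 12)

T1 scale by (-1, -3): (-3, -5) → (3, 15)
T2 shear: y ← y − 1·x: (3, 15) → (3, 12)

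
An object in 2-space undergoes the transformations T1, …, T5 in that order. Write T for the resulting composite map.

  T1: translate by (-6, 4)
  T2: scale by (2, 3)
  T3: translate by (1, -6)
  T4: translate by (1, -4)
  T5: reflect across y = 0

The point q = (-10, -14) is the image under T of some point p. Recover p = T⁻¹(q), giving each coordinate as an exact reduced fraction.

T1 = [1 0 -6; 0 1 4; 0 0 1]
T2·T1 = [2 0 -12; 0 3 12; 0 0 1]
T3·…·T1 = [2 0 -11; 0 3 6; 0 0 1]
T4·…·T1 = [2 0 -10; 0 3 2; 0 0 1]
T5·…·T1 = [2 0 -10; 0 -3 -2; 0 0 1]
det M = -6; M⁻¹ = [1/2 0 5; 0 -1/3 -2/3; 0 0 1]
M⁻¹ · (-10, -14)ᵀ = (0, 4)ᵀ

p = (0, 4)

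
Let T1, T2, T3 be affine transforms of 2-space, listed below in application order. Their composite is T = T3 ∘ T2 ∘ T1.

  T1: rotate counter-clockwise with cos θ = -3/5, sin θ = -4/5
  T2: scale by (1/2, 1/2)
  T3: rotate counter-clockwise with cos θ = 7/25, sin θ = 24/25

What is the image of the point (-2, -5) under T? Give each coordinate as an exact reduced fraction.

T1 rotate counter-clockwise with cos θ = -3/5, sin θ = -4/5: (-2, -5) → (-14/5, 23/5)
T2 scale by (1/2, 1/2): (-14/5, 23/5) → (-7/5, 23/10)
T3 rotate counter-clockwise with cos θ = 7/25, sin θ = 24/25: (-7/5, 23/10) → (-13/5, -7/10)

T(p) = (-13/5, -7/10)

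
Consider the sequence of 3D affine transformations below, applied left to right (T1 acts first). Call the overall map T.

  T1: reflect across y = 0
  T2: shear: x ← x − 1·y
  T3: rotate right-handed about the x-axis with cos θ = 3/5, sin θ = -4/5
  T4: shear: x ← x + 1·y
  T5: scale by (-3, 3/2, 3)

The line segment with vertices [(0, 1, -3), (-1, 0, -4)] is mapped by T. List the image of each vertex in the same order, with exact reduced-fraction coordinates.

T1 reflect across y = 0: (0, 1, -3) → (0, -1, -3); (-1, 0, -4) → (-1, 0, -4)
T2 shear: x ← x − 1·y: (0, -1, -3) → (1, -1, -3); (-1, 0, -4) → (-1, 0, -4)
T3 rotate right-handed about the x-axis with cos θ = 3/5, sin θ = -4/5: (1, -1, -3) → (1, -3, -1); (-1, 0, -4) → (-1, -16/5, -12/5)
T4 shear: x ← x + 1·y: (1, -3, -1) → (-2, -3, -1); (-1, -16/5, -12/5) → (-21/5, -16/5, -12/5)
T5 scale by (-3, 3/2, 3): (-2, -3, -1) → (6, -9/2, -3); (-21/5, -16/5, -12/5) → (63/5, -24/5, -36/5)

image vertices: (6, -9/2, -3), (63/5, -24/5, -36/5)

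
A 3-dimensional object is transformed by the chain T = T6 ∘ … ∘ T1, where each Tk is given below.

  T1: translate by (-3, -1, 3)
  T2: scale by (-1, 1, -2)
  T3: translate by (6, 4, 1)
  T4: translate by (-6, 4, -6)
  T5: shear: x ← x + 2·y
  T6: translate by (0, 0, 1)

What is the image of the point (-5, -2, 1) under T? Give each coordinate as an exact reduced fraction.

T1 translate by (-3, -1, 3): (-5, -2, 1) → (-8, -3, 4)
T2 scale by (-1, 1, -2): (-8, -3, 4) → (8, -3, -8)
T3 translate by (6, 4, 1): (8, -3, -8) → (14, 1, -7)
T4 translate by (-6, 4, -6): (14, 1, -7) → (8, 5, -13)
T5 shear: x ← x + 2·y: (8, 5, -13) → (18, 5, -13)
T6 translate by (0, 0, 1): (18, 5, -13) → (18, 5, -12)

T(p) = (18, 5, -12)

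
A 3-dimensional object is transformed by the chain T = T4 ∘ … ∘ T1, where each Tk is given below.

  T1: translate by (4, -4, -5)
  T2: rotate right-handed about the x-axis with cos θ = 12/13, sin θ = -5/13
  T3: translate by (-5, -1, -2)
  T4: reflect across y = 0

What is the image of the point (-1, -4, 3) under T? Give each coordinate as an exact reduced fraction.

T(p) = (-2, 119/13, -10/13)

T1 translate by (4, -4, -5): (-1, -4, 3) → (3, -8, -2)
T2 rotate right-handed about the x-axis with cos θ = 12/13, sin θ = -5/13: (3, -8, -2) → (3, -106/13, 16/13)
T3 translate by (-5, -1, -2): (3, -106/13, 16/13) → (-2, -119/13, -10/13)
T4 reflect across y = 0: (-2, -119/13, -10/13) → (-2, 119/13, -10/13)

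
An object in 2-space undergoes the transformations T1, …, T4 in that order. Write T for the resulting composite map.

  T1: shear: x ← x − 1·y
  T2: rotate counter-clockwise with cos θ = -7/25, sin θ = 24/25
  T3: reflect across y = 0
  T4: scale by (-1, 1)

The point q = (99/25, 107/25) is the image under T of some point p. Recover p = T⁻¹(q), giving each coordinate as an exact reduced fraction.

T1 = [1 -1 0; 0 1 0; 0 0 1]
T2·T1 = [-7/25 -17/25 0; 24/25 -31/25 0; 0 0 1]
T3·…·T1 = [-7/25 -17/25 0; -24/25 31/25 0; 0 0 1]
T4·…·T1 = [7/25 17/25 0; -24/25 31/25 0; 0 0 1]
det M = 1; M⁻¹ = [31/25 -17/25 0; 24/25 7/25 0; 0 0 1]
M⁻¹ · (99/25, 107/25)ᵀ = (2, 5)ᵀ

p = (2, 5)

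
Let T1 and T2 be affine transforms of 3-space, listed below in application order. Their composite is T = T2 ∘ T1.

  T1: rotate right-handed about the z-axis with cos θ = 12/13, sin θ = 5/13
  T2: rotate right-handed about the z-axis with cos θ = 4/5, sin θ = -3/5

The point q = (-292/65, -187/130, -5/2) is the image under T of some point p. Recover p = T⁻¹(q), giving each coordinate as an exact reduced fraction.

T1 = [12/13 -5/13 0 0; 5/13 12/13 0 0; 0 0 1 0; 0 0 0 1]
T2·T1 = [63/65 16/65 0 0; -16/65 63/65 0 0; 0 0 1 0; 0 0 0 1]
det M = 1; M⁻¹ = [63/65 -16/65 0 0; 16/65 63/65 0 0; 0 0 1 0; 0 0 0 1]
M⁻¹ · (-292/65, -187/130, -5/2)ᵀ = (-4, -5/2, -5/2)ᵀ

p = (-4, -5/2, -5/2)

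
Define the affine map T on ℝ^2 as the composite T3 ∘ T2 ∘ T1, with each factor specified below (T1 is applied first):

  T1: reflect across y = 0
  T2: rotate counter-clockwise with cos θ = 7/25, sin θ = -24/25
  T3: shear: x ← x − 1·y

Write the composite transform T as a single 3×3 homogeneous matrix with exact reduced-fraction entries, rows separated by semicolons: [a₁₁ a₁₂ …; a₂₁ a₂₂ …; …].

T1 = [1 0 0; 0 -1 0; 0 0 1]
T2·T1 = [7/25 -24/25 0; -24/25 -7/25 0; 0 0 1]
T3·…·T1 = [31/25 -17/25 0; -24/25 -7/25 0; 0 0 1]

T = [31/25 -17/25 0; -24/25 -7/25 0; 0 0 1]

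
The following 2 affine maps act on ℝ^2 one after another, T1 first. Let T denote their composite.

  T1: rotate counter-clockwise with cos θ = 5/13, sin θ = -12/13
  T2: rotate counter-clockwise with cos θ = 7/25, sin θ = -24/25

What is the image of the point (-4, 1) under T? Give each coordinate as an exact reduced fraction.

T(p) = (1216/325, 563/325)

T1 rotate counter-clockwise with cos θ = 5/13, sin θ = -12/13: (-4, 1) → (-8/13, 53/13)
T2 rotate counter-clockwise with cos θ = 7/25, sin θ = -24/25: (-8/13, 53/13) → (1216/325, 563/325)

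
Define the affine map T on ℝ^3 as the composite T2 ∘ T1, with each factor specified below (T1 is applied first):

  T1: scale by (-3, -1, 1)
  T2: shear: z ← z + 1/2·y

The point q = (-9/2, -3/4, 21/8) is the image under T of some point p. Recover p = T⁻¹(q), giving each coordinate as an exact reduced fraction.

T1 = [-3 0 0 0; 0 -1 0 0; 0 0 1 0; 0 0 0 1]
T2·T1 = [-3 0 0 0; 0 -1 0 0; 0 -1/2 1 0; 0 0 0 1]
det M = 3; M⁻¹ = [-1/3 0 0 0; 0 -1 0 0; 0 -1/2 1 0; 0 0 0 1]
M⁻¹ · (-9/2, -3/4, 21/8)ᵀ = (3/2, 3/4, 3)ᵀ

p = (3/2, 3/4, 3)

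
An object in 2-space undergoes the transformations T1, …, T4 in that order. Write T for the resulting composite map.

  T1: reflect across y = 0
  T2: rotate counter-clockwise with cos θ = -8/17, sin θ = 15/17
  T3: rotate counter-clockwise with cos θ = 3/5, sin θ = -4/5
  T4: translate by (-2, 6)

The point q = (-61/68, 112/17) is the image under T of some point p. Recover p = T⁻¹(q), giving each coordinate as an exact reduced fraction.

p = (1, 3/4)

T1 = [1 0 0; 0 -1 0; 0 0 1]
T2·T1 = [-8/17 15/17 0; 15/17 8/17 0; 0 0 1]
T3·…·T1 = [36/85 77/85 0; 77/85 -36/85 0; 0 0 1]
T4·…·T1 = [36/85 77/85 -2; 77/85 -36/85 6; 0 0 1]
det M = -1; M⁻¹ = [36/85 77/85 -78/17; 77/85 -36/85 74/17; 0 0 1]
M⁻¹ · (-61/68, 112/17)ᵀ = (1, 3/4)ᵀ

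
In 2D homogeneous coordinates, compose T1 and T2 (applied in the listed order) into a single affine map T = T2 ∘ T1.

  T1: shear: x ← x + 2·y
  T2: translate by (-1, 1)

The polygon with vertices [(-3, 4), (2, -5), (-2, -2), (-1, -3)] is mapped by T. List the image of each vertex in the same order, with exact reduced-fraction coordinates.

T1 shear: x ← x + 2·y: (-3, 4) → (5, 4); (2, -5) → (-8, -5); (-2, -2) → (-6, -2); (-1, -3) → (-7, -3)
T2 translate by (-1, 1): (5, 4) → (4, 5); (-8, -5) → (-9, -4); (-6, -2) → (-7, -1); (-7, -3) → (-8, -2)

image vertices: (4, 5), (-9, -4), (-7, -1), (-8, -2)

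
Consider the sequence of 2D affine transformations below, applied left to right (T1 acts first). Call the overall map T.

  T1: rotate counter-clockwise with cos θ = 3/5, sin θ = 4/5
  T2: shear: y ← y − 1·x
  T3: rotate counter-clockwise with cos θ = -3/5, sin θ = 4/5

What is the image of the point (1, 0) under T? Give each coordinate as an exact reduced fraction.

T1 rotate counter-clockwise with cos θ = 3/5, sin θ = 4/5: (1, 0) → (3/5, 4/5)
T2 shear: y ← y − 1·x: (3/5, 4/5) → (3/5, 1/5)
T3 rotate counter-clockwise with cos θ = -3/5, sin θ = 4/5: (3/5, 1/5) → (-13/25, 9/25)

T(p) = (-13/25, 9/25)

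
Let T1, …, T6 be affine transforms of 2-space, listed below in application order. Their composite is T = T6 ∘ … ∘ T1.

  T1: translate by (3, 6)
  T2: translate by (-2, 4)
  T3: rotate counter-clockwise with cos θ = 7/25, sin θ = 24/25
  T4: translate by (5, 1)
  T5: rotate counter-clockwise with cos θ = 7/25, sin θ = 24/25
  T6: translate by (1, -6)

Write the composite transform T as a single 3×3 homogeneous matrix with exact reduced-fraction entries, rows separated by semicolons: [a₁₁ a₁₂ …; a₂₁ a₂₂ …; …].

T1 = [1 0 3; 0 1 6; 0 0 1]
T2·T1 = [1 0 1; 0 1 10; 0 0 1]
T3·…·T1 = [7/25 -24/25 -233/25; 24/25 7/25 94/25; 0 0 1]
T4·…·T1 = [7/25 -24/25 -108/25; 24/25 7/25 119/25; 0 0 1]
T5·…·T1 = [-527/625 -336/625 -3612/625; 336/625 -527/625 -1759/625; 0 0 1]
T6·…·T1 = [-527/625 -336/625 -2987/625; 336/625 -527/625 -5509/625; 0 0 1]

T = [-527/625 -336/625 -2987/625; 336/625 -527/625 -5509/625; 0 0 1]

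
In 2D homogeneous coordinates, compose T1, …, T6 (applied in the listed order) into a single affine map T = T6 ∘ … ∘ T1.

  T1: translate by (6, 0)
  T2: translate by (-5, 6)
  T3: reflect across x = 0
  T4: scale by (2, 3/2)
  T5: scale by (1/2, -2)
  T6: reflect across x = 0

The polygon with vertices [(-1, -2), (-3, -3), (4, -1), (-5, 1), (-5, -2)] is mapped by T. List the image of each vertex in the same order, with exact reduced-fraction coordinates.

image vertices: (0, -12), (-2, -9), (5, -15), (-4, -21), (-4, -12)

T1 translate by (6, 0): (-1, -2) → (5, -2); (-3, -3) → (3, -3); (4, -1) → (10, -1); (-5, 1) → (1, 1); (-5, -2) → (1, -2)
T2 translate by (-5, 6): (5, -2) → (0, 4); (3, -3) → (-2, 3); (10, -1) → (5, 5); (1, 1) → (-4, 7); (1, -2) → (-4, 4)
T3 reflect across x = 0: (0, 4) → (0, 4); (-2, 3) → (2, 3); (5, 5) → (-5, 5); (-4, 7) → (4, 7); (-4, 4) → (4, 4)
T4 scale by (2, 3/2): (0, 4) → (0, 6); (2, 3) → (4, 9/2); (-5, 5) → (-10, 15/2); (4, 7) → (8, 21/2); (4, 4) → (8, 6)
T5 scale by (1/2, -2): (0, 6) → (0, -12); (4, 9/2) → (2, -9); (-10, 15/2) → (-5, -15); (8, 21/2) → (4, -21); (8, 6) → (4, -12)
T6 reflect across x = 0: (0, -12) → (0, -12); (2, -9) → (-2, -9); (-5, -15) → (5, -15); (4, -21) → (-4, -21); (4, -12) → (-4, -12)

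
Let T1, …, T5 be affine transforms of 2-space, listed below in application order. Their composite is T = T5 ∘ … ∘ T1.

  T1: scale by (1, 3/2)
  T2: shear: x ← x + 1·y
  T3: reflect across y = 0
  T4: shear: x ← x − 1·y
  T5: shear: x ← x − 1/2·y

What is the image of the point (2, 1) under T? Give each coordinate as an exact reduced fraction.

T1 scale by (1, 3/2): (2, 1) → (2, 3/2)
T2 shear: x ← x + 1·y: (2, 3/2) → (7/2, 3/2)
T3 reflect across y = 0: (7/2, 3/2) → (7/2, -3/2)
T4 shear: x ← x − 1·y: (7/2, -3/2) → (5, -3/2)
T5 shear: x ← x − 1/2·y: (5, -3/2) → (23/4, -3/2)

T(p) = (23/4, -3/2)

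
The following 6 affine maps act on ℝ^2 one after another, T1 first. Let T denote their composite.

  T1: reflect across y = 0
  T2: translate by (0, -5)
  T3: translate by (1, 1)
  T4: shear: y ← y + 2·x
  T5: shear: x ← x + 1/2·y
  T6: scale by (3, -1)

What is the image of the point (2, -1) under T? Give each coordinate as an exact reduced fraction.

T(p) = (27/2, -3)

T1 reflect across y = 0: (2, -1) → (2, 1)
T2 translate by (0, -5): (2, 1) → (2, -4)
T3 translate by (1, 1): (2, -4) → (3, -3)
T4 shear: y ← y + 2·x: (3, -3) → (3, 3)
T5 shear: x ← x + 1/2·y: (3, 3) → (9/2, 3)
T6 scale by (3, -1): (9/2, 3) → (27/2, -3)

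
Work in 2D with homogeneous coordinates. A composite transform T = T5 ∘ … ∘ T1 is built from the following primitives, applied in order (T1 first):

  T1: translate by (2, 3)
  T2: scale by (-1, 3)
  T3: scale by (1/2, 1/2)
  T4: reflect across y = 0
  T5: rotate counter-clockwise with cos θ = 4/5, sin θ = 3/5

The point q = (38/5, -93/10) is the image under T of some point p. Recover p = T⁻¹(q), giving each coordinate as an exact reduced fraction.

T1 = [1 0 2; 0 1 3; 0 0 1]
T2·T1 = [-1 0 -2; 0 3 9; 0 0 1]
T3·…·T1 = [-1/2 0 -1; 0 3/2 9/2; 0 0 1]
T4·…·T1 = [-1/2 0 -1; 0 -3/2 -9/2; 0 0 1]
T5·…·T1 = [-2/5 9/10 19/10; -3/10 -6/5 -21/5; 0 0 1]
det M = 3/4; M⁻¹ = [-8/5 -6/5 -2; 2/5 -8/15 -3; 0 0 1]
M⁻¹ · (38/5, -93/10)ᵀ = (-3, 5)ᵀ

p = (-3, 5)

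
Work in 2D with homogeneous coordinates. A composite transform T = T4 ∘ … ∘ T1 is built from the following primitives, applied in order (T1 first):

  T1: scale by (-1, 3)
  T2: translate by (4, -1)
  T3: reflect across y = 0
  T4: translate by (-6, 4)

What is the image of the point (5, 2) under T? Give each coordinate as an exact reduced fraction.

T1 scale by (-1, 3): (5, 2) → (-5, 6)
T2 translate by (4, -1): (-5, 6) → (-1, 5)
T3 reflect across y = 0: (-1, 5) → (-1, -5)
T4 translate by (-6, 4): (-1, -5) → (-7, -1)

T(p) = (-7, -1)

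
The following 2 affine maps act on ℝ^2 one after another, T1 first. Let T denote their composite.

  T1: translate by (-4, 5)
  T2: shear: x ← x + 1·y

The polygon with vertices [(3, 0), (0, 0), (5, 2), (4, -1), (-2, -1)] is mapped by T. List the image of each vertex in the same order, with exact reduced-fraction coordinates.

image vertices: (4, 5), (1, 5), (8, 7), (4, 4), (-2, 4)

T1 translate by (-4, 5): (3, 0) → (-1, 5); (0, 0) → (-4, 5); (5, 2) → (1, 7); (4, -1) → (0, 4); (-2, -1) → (-6, 4)
T2 shear: x ← x + 1·y: (-1, 5) → (4, 5); (-4, 5) → (1, 5); (1, 7) → (8, 7); (0, 4) → (4, 4); (-6, 4) → (-2, 4)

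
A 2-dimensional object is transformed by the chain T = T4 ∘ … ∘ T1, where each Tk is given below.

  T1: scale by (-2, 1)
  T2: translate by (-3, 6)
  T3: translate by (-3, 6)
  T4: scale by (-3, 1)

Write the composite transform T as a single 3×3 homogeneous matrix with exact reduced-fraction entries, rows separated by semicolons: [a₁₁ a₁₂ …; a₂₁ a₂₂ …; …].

T1 = [-2 0 0; 0 1 0; 0 0 1]
T2·T1 = [-2 0 -3; 0 1 6; 0 0 1]
T3·…·T1 = [-2 0 -6; 0 1 12; 0 0 1]
T4·…·T1 = [6 0 18; 0 1 12; 0 0 1]

T = [6 0 18; 0 1 12; 0 0 1]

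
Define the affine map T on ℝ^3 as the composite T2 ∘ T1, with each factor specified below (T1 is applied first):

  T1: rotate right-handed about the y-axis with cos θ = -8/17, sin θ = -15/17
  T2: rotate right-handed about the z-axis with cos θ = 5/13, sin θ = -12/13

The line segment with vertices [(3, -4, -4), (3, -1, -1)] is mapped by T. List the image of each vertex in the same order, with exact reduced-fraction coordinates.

image vertices: (-636/221, -772/221, 77/17), (-249/221, 23/221, 53/17)

T1 rotate right-handed about the y-axis with cos θ = -8/17, sin θ = -15/17: (3, -4, -4) → (36/17, -4, 77/17); (3, -1, -1) → (-9/17, -1, 53/17)
T2 rotate right-handed about the z-axis with cos θ = 5/13, sin θ = -12/13: (36/17, -4, 77/17) → (-636/221, -772/221, 77/17); (-9/17, -1, 53/17) → (-249/221, 23/221, 53/17)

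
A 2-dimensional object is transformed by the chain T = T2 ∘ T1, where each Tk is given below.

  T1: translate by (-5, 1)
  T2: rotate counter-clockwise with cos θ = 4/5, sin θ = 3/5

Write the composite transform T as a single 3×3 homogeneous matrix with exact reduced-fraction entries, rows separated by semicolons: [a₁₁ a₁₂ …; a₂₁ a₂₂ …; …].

T = [4/5 -3/5 -23/5; 3/5 4/5 -11/5; 0 0 1]

T1 = [1 0 -5; 0 1 1; 0 0 1]
T2·T1 = [4/5 -3/5 -23/5; 3/5 4/5 -11/5; 0 0 1]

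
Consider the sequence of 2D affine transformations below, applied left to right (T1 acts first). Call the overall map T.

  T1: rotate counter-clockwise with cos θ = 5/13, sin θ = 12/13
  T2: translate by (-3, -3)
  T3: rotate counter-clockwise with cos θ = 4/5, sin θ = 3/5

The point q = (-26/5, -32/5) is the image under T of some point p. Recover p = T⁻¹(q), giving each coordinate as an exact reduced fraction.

T1 = [5/13 -12/13 0; 12/13 5/13 0; 0 0 1]
T2·T1 = [5/13 -12/13 -3; 12/13 5/13 -3; 0 0 1]
T3·…·T1 = [-16/65 -63/65 -3/5; 63/65 -16/65 -21/5; 0 0 1]
det M = 1; M⁻¹ = [-16/65 63/65 51/13; -63/65 -16/65 -21/13; 0 0 1]
M⁻¹ · (-26/5, -32/5)ᵀ = (-1, 5)ᵀ

p = (-1, 5)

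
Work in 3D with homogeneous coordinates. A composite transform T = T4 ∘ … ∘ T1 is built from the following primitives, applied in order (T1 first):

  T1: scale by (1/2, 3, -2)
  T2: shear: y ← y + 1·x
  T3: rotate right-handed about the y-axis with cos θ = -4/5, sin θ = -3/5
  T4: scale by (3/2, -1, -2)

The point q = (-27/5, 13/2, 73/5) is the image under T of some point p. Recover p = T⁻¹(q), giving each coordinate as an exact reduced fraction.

T1 = [1/2 0 0 0; 0 3 0 0; 0 0 -2 0; 0 0 0 1]
T2·T1 = [1/2 0 0 0; 1/2 3 0 0; 0 0 -2 0; 0 0 0 1]
T3·…·T1 = [-2/5 0 6/5 0; 1/2 3 0 0; 3/10 0 8/5 0; 0 0 0 1]
T4·…·T1 = [-3/5 0 9/5 0; -1/2 -3 0 0; -3/5 0 -16/5 0; 0 0 0 1]
det M = -9; M⁻¹ = [-16/15 0 -3/5 0; 8/45 -1/3 1/10 0; 1/5 0 -1/5 0; 0 0 0 1]
M⁻¹ · (-27/5, 13/2, 73/5)ᵀ = (-3, -5/3, -4)ᵀ

p = (-3, -5/3, -4)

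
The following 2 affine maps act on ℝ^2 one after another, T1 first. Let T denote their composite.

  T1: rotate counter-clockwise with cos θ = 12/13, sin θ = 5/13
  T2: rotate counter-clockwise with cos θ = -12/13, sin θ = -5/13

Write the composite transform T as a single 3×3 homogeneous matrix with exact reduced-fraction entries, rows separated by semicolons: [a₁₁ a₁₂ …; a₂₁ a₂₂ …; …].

T1 = [12/13 -5/13 0; 5/13 12/13 0; 0 0 1]
T2·T1 = [-119/169 120/169 0; -120/169 -119/169 0; 0 0 1]

T = [-119/169 120/169 0; -120/169 -119/169 0; 0 0 1]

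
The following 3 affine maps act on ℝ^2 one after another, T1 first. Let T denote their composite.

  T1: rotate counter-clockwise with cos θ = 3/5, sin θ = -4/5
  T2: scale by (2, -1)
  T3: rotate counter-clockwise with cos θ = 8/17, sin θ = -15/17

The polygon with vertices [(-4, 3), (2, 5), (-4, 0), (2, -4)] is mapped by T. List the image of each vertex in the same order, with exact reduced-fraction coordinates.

image vertices: (-75/17, -40/17), (311/85, -836/85), (-432/85, 232/85), (28/17, 92/17)

T1 rotate counter-clockwise with cos θ = 3/5, sin θ = -4/5: (-4, 3) → (0, 5); (2, 5) → (26/5, 7/5); (-4, 0) → (-12/5, 16/5); (2, -4) → (-2, -4)
T2 scale by (2, -1): (0, 5) → (0, -5); (26/5, 7/5) → (52/5, -7/5); (-12/5, 16/5) → (-24/5, -16/5); (-2, -4) → (-4, 4)
T3 rotate counter-clockwise with cos θ = 8/17, sin θ = -15/17: (0, -5) → (-75/17, -40/17); (52/5, -7/5) → (311/85, -836/85); (-24/5, -16/5) → (-432/85, 232/85); (-4, 4) → (28/17, 92/17)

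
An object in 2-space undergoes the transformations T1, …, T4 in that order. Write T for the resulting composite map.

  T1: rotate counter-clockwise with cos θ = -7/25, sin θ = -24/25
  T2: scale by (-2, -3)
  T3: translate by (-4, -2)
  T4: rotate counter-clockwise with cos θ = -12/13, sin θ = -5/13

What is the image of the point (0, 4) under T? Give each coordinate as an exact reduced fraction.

T(p) = (3674/325, 1052/325)

T1 rotate counter-clockwise with cos θ = -7/25, sin θ = -24/25: (0, 4) → (96/25, -28/25)
T2 scale by (-2, -3): (96/25, -28/25) → (-192/25, 84/25)
T3 translate by (-4, -2): (-192/25, 84/25) → (-292/25, 34/25)
T4 rotate counter-clockwise with cos θ = -12/13, sin θ = -5/13: (-292/25, 34/25) → (3674/325, 1052/325)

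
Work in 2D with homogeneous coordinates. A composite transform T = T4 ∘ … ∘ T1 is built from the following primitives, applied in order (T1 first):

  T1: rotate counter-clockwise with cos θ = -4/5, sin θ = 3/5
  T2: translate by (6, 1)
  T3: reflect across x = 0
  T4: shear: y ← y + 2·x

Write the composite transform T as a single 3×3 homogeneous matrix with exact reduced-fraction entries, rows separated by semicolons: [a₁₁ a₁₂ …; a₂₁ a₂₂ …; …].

T = [4/5 3/5 -6; 11/5 2/5 -11; 0 0 1]

T1 = [-4/5 -3/5 0; 3/5 -4/5 0; 0 0 1]
T2·T1 = [-4/5 -3/5 6; 3/5 -4/5 1; 0 0 1]
T3·…·T1 = [4/5 3/5 -6; 3/5 -4/5 1; 0 0 1]
T4·…·T1 = [4/5 3/5 -6; 11/5 2/5 -11; 0 0 1]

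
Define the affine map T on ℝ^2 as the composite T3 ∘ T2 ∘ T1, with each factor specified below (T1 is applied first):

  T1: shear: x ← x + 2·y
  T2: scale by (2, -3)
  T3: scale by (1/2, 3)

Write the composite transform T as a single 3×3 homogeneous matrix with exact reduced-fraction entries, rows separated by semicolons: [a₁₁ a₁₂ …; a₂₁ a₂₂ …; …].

T1 = [1 2 0; 0 1 0; 0 0 1]
T2·T1 = [2 4 0; 0 -3 0; 0 0 1]
T3·…·T1 = [1 2 0; 0 -9 0; 0 0 1]

T = [1 2 0; 0 -9 0; 0 0 1]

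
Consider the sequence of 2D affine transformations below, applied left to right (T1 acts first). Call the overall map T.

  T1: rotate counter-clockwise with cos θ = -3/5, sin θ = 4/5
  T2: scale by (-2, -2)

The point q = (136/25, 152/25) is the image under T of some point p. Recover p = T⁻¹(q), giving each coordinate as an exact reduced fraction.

T1 = [-3/5 -4/5 0; 4/5 -3/5 0; 0 0 1]
T2·T1 = [6/5 8/5 0; -8/5 6/5 0; 0 0 1]
det M = 4; M⁻¹ = [3/10 -2/5 0; 2/5 3/10 0; 0 0 1]
M⁻¹ · (136/25, 152/25)ᵀ = (-4/5, 4)ᵀ

p = (-4/5, 4)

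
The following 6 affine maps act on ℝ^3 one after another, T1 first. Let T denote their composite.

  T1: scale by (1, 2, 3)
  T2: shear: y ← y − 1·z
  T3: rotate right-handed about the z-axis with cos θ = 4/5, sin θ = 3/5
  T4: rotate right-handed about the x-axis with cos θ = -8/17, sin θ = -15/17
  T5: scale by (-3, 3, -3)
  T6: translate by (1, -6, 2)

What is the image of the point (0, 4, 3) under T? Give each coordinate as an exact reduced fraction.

T(p) = (-4/5, 1611/85, 214/17)

T1 scale by (1, 2, 3): (0, 4, 3) → (0, 8, 9)
T2 shear: y ← y − 1·z: (0, 8, 9) → (0, -1, 9)
T3 rotate right-handed about the z-axis with cos θ = 4/5, sin θ = 3/5: (0, -1, 9) → (3/5, -4/5, 9)
T4 rotate right-handed about the x-axis with cos θ = -8/17, sin θ = -15/17: (3/5, -4/5, 9) → (3/5, 707/85, -60/17)
T5 scale by (-3, 3, -3): (3/5, 707/85, -60/17) → (-9/5, 2121/85, 180/17)
T6 translate by (1, -6, 2): (-9/5, 2121/85, 180/17) → (-4/5, 1611/85, 214/17)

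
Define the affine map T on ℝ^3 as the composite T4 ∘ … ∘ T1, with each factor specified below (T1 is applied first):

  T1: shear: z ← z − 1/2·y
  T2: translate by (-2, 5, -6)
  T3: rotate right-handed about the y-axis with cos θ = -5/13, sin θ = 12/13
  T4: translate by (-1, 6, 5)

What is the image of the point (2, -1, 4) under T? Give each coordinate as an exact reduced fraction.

T(p) = (-31/13, 10, 145/26)

T1 shear: z ← z − 1/2·y: (2, -1, 4) → (2, -1, 9/2)
T2 translate by (-2, 5, -6): (2, -1, 9/2) → (0, 4, -3/2)
T3 rotate right-handed about the y-axis with cos θ = -5/13, sin θ = 12/13: (0, 4, -3/2) → (-18/13, 4, 15/26)
T4 translate by (-1, 6, 5): (-18/13, 4, 15/26) → (-31/13, 10, 145/26)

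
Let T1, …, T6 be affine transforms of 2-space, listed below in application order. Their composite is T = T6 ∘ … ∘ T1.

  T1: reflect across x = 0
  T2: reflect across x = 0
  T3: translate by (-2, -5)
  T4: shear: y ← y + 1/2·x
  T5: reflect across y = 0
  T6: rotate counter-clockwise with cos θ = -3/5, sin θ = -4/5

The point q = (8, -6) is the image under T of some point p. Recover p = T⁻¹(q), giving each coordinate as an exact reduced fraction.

p = (2, -5)

T1 = [-1 0 0; 0 1 0; 0 0 1]
T2·T1 = [1 0 0; 0 1 0; 0 0 1]
T3·…·T1 = [1 0 -2; 0 1 -5; 0 0 1]
T4·…·T1 = [1 0 -2; 1/2 1 -6; 0 0 1]
T5·…·T1 = [1 0 -2; -1/2 -1 6; 0 0 1]
T6·…·T1 = [-1 -4/5 6; -1/2 3/5 -2; 0 0 1]
det M = -1; M⁻¹ = [-3/5 -4/5 2; -1/2 1 5; 0 0 1]
M⁻¹ · (8, -6)ᵀ = (2, -5)ᵀ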